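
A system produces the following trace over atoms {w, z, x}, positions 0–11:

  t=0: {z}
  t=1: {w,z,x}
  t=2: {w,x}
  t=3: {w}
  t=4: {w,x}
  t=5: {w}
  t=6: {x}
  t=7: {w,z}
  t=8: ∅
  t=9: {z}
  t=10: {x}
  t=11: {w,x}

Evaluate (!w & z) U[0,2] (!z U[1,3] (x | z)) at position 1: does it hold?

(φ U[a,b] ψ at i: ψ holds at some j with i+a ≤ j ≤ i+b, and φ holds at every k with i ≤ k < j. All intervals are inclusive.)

Need some j in [1,3] with (!z U[1,3] (x | z)), and (!w & z) at every k in [1,j-1].
  j=1: (!z U[1,3] (x | z)) — fails.
  j=2: (!z U[1,3] (x | z)) holds, but (!w & z) fails at k=1 → not this j.
  j=3: (!z U[1,3] (x | z)) holds, but (!w & z) fails at k=1 → not this j.
No j in the window works → until fails.

No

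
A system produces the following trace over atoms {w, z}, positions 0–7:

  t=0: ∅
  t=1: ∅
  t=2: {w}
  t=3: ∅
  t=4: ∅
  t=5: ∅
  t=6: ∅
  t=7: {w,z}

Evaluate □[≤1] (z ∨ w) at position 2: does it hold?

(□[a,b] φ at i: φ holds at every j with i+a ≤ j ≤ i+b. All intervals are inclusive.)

Check (z ∨ w) at every j in [2,3]:
  j=2: true
  j=3: false
Fails at j=3 → formula fails.

False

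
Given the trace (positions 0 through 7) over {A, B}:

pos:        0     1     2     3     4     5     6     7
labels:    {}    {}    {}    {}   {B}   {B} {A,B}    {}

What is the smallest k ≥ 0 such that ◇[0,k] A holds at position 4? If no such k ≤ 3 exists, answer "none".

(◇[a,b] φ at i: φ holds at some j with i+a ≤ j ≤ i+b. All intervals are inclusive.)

Scan j = 4,5,… for A:
  j=4: fails
  j=5: fails
  j=6: holds
First hit at j=6, so smallest k = 6-4 = 2.

2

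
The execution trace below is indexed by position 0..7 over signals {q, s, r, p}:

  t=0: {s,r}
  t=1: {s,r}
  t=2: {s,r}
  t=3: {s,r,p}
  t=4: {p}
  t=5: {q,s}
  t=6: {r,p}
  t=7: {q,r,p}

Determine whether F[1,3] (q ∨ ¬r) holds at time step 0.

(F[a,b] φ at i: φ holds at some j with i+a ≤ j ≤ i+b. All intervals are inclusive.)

Check (q ∨ ¬r) at each j in [1,3]:
  j=1: false
  j=2: false
  j=3: false
No position in the window satisfies it → formula fails.

False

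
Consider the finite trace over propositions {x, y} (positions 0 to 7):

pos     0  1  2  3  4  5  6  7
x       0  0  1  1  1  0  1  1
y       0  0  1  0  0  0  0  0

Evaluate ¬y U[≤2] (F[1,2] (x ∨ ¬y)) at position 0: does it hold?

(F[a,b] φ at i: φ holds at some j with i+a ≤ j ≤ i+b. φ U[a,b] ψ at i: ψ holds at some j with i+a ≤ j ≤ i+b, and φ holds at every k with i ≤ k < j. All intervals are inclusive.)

Need some j in [0,2] with F[1,2] (x ∨ ¬y), and ¬y at every k in [0,j-1].
  j=0: F[1,2] (x ∨ ¬y) holds; no prefix to check → satisfied.

Holds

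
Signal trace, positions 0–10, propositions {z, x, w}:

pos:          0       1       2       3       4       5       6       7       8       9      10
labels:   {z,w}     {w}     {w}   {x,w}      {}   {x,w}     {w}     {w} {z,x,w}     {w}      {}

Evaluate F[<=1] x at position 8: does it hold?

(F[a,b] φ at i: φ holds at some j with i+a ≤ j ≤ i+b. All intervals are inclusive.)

Check x at each j in [8,9]:
  j=8: true
  j=9: false
Found at j=8 → formula holds.

True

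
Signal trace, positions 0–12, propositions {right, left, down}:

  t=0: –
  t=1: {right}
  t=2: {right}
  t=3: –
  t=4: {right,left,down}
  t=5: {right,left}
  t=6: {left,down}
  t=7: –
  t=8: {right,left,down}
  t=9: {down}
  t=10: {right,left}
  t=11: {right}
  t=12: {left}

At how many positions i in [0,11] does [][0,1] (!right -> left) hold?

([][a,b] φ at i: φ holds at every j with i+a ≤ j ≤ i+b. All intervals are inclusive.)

Evaluate at each i in [0,11]:
  i=0: ✗ (fails at j=0)
  i=1: ✓ (all of [1,2])
  i=2: ✗ (fails at j=3)
  i=3: ✗ (fails at j=3)
  i=4: ✓ (all of [4,5])
  i=5: ✓ (all of [5,6])
  i=6: ✗ (fails at j=7)
  i=7: ✗ (fails at j=7)
  i=8: ✗ (fails at j=9)
  i=9: ✗ (fails at j=9)
  i=10: ✓ (all of [10,11])
  i=11: ✓ (all of [11,12])
Positions where it holds: {1, 4, 5, 10, 11} → 5.

5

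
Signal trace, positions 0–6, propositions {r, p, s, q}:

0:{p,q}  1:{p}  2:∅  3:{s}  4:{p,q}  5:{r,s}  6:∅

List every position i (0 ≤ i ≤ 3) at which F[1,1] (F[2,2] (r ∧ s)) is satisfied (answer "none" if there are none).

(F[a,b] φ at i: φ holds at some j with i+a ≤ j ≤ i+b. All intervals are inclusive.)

Evaluate at each i in [0,3]:
  i=0: ✗ (none in [1,1])
  i=1: ✗ (none in [2,2])
  i=2: ✓ (witness j=3)
  i=3: ✗ (none in [4,4])

2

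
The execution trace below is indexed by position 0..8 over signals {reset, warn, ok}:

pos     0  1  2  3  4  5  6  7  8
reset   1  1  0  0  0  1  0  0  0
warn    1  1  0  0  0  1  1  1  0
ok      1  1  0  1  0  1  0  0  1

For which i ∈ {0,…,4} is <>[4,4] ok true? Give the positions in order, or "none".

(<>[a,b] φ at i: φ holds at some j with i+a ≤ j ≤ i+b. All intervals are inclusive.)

1, 4

Evaluate at each i in [0,4]:
  i=0: ✗ (none in [4,4])
  i=1: ✓ (witness j=5)
  i=2: ✗ (none in [6,6])
  i=3: ✗ (none in [7,7])
  i=4: ✓ (witness j=8)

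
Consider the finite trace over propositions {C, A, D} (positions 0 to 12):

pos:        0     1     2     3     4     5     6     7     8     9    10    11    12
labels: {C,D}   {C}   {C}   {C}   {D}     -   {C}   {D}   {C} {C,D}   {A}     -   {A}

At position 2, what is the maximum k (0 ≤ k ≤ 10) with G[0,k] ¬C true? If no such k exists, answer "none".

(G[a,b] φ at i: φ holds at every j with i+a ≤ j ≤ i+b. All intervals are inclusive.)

none

¬C must hold from j=2 onward; find where it first fails.
  j=2: fails → no k works.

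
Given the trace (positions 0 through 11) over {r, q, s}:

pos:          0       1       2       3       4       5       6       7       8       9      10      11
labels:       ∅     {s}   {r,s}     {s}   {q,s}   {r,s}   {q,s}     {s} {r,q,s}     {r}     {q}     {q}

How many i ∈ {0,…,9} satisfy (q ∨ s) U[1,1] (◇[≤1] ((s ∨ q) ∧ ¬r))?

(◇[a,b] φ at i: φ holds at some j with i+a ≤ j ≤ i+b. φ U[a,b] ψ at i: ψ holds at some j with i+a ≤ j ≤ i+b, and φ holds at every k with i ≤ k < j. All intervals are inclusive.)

7

Evaluate at each i in [0,9]:
  i=0: ✗ (lhs fails at k=0 before rhs at j=1)
  i=1: ✓ (rhs at j=2; lhs holds on [1,1])
  i=2: ✓ (rhs at j=3; lhs holds on [2,2])
  i=3: ✓ (rhs at j=4; lhs holds on [3,3])
  i=4: ✓ (rhs at j=5; lhs holds on [4,4])
  i=5: ✓ (rhs at j=6; lhs holds on [5,5])
  i=6: ✓ (rhs at j=7; lhs holds on [6,6])
  i=7: ✗ (no rhs in [8,8])
  i=8: ✓ (rhs at j=9; lhs holds on [8,8])
  i=9: ✗ (lhs fails at k=9 before rhs at j=10)
Positions where it holds: {1, 2, 3, 4, 5, 6, 8} → 7.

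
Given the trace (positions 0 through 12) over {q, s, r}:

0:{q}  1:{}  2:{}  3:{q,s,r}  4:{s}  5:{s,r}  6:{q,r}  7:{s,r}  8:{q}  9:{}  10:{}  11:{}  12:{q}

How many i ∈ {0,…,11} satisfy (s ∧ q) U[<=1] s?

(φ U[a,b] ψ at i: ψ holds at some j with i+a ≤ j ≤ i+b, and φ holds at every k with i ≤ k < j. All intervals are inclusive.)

4

Evaluate at each i in [0,11]:
  i=0: ✗ (no rhs in [0,1])
  i=1: ✗ (no rhs in [1,2])
  i=2: ✗ (lhs fails at k=2 before rhs at j=3)
  i=3: ✓ (rhs at j=3)
  i=4: ✓ (rhs at j=4)
  i=5: ✓ (rhs at j=5)
  i=6: ✗ (lhs fails at k=6 before rhs at j=7)
  i=7: ✓ (rhs at j=7)
  i=8: ✗ (no rhs in [8,9])
  i=9: ✗ (no rhs in [9,10])
  i=10: ✗ (no rhs in [10,11])
  i=11: ✗ (no rhs in [11,12])
Positions where it holds: {3, 4, 5, 7} → 4.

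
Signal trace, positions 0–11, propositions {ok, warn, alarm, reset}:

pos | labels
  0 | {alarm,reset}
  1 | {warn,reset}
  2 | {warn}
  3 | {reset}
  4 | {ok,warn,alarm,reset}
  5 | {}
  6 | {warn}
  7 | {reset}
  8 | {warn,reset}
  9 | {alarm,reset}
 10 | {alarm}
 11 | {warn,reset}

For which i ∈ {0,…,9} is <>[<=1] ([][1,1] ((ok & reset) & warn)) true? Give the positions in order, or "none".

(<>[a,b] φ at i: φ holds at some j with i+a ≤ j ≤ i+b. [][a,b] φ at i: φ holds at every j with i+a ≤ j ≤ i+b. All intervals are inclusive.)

2, 3

Evaluate at each i in [0,9]:
  i=0: ✗ (none in [0,1])
  i=1: ✗ (none in [1,2])
  i=2: ✓ (witness j=3)
  i=3: ✓ (witness j=3)
  i=4: ✗ (none in [4,5])
  i=5: ✗ (none in [5,6])
  i=6: ✗ (none in [6,7])
  i=7: ✗ (none in [7,8])
  i=8: ✗ (none in [8,9])
  i=9: ✗ (none in [9,10])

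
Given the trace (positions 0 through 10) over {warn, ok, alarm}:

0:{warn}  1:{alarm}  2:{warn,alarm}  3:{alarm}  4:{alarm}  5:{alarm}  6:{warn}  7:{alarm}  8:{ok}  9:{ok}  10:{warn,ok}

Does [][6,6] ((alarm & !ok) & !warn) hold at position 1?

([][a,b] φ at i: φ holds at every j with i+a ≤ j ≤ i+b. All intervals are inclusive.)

Holds

Check ((alarm & !ok) & !warn) at every j in [7,7]:
  j=7: true
All positions satisfy it → formula holds.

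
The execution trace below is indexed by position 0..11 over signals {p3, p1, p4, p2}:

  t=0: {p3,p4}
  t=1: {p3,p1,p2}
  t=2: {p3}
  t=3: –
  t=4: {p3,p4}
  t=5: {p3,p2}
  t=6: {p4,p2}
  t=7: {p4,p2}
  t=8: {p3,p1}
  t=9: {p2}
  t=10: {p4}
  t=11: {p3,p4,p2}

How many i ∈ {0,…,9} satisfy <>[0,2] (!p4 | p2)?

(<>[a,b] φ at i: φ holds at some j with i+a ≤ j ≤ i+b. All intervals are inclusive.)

Evaluate at each i in [0,9]:
  i=0: ✓ (witness j=1)
  i=1: ✓ (witness j=1)
  i=2: ✓ (witness j=2)
  i=3: ✓ (witness j=3)
  i=4: ✓ (witness j=5)
  i=5: ✓ (witness j=5)
  i=6: ✓ (witness j=6)
  i=7: ✓ (witness j=7)
  i=8: ✓ (witness j=8)
  i=9: ✓ (witness j=9)
Positions where it holds: {0, 1, 2, 3, 4, 5, 6, 7, 8, 9} → 10.

10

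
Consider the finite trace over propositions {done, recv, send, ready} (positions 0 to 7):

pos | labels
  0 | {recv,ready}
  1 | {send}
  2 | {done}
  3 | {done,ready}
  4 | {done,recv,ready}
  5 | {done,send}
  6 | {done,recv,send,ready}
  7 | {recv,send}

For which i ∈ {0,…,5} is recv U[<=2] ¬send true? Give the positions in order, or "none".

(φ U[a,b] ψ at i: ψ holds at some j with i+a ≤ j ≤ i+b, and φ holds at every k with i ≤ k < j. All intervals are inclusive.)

Evaluate at each i in [0,5]:
  i=0: ✓ (rhs at j=0)
  i=1: ✗ (lhs fails at k=1 before rhs at j=2)
  i=2: ✓ (rhs at j=2)
  i=3: ✓ (rhs at j=3)
  i=4: ✓ (rhs at j=4)
  i=5: ✗ (no rhs in [5,7])

0, 2, 3, 4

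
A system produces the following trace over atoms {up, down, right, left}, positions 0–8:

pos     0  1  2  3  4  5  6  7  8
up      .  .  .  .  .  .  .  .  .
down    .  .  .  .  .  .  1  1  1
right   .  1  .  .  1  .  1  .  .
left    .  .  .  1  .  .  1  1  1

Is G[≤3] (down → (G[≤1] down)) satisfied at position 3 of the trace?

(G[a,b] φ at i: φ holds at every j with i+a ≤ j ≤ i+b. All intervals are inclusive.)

Check (down → (G[≤1] down)) at every j in [3,6]:
  j=3: antecedent false → ✓
  j=4: antecedent false → ✓
  j=5: antecedent false → ✓
  j=6: antecedent true; consequent holds on [6,7] → ✓
All positions satisfy it → formula holds.

True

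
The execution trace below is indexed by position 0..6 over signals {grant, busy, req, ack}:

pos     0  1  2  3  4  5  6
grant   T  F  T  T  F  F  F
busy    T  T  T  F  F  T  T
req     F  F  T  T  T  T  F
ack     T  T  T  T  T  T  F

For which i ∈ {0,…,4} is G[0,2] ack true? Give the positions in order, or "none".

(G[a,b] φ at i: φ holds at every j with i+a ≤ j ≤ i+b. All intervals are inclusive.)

Evaluate at each i in [0,4]:
  i=0: ✓ (all of [0,2])
  i=1: ✓ (all of [1,3])
  i=2: ✓ (all of [2,4])
  i=3: ✓ (all of [3,5])
  i=4: ✗ (fails at j=6)

0, 1, 2, 3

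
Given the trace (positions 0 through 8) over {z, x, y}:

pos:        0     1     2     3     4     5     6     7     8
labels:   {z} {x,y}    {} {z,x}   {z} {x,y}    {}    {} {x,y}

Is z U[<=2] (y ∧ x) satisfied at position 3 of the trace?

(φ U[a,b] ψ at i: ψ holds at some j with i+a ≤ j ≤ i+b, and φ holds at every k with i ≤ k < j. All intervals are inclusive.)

Holds

Need some j in [3,5] with (y ∧ x), and z at every k in [3,j-1].
  j=3: (y ∧ x) false.
  j=4: (y ∧ x) false.
  j=5: (y ∧ x) holds; z holds at every k in [3,4] → satisfied.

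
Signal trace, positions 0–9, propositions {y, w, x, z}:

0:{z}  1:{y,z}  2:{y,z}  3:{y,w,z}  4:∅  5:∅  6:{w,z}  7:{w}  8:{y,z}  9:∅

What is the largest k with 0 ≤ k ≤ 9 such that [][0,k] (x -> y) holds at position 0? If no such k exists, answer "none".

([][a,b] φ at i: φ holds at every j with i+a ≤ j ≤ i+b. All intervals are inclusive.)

9

(x -> y) must hold from j=0 onward; find where it first fails.
  j=0: holds
  j=1: holds
  j=2: holds
  j=3: holds
  j=4: holds
  j=5: holds
  j=6: holds
  j=7: holds
  j=8: holds
  j=9: holds
Holds through j=9; largest k = 9.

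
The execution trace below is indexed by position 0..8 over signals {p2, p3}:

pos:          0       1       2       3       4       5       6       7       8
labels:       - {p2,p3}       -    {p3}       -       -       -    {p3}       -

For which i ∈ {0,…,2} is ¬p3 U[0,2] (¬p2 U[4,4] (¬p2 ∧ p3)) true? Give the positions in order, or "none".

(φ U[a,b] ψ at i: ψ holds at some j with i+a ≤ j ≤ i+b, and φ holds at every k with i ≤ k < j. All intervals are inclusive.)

Evaluate at each i in [0,2]:
  i=0: ✗ (no rhs in [0,2])
  i=1: ✗ (lhs fails at k=1 before rhs at j=3)
  i=2: ✓ (rhs at j=3; lhs holds on [2,2])

2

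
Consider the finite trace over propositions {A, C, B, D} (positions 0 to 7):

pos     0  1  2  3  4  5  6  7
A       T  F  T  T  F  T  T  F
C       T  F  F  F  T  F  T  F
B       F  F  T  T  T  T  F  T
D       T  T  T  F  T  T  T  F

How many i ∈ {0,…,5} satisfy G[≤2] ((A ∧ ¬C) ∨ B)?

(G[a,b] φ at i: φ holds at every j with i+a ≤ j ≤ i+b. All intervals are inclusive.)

Evaluate at each i in [0,5]:
  i=0: ✗ (fails at j=0)
  i=1: ✗ (fails at j=1)
  i=2: ✓ (all of [2,4])
  i=3: ✓ (all of [3,5])
  i=4: ✗ (fails at j=6)
  i=5: ✗ (fails at j=6)
Positions where it holds: {2, 3} → 2.

2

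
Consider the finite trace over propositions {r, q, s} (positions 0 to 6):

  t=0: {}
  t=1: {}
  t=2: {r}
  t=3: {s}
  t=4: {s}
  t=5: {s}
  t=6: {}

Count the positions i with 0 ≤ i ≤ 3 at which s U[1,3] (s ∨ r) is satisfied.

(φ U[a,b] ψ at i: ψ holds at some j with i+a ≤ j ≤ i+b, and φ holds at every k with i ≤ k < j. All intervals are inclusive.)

Evaluate at each i in [0,3]:
  i=0: ✗ (lhs fails at k=0 before rhs at j=2)
  i=1: ✗ (lhs fails at k=1 before rhs at j=2)
  i=2: ✗ (lhs fails at k=2 before rhs at j=3)
  i=3: ✓ (rhs at j=4; lhs holds on [3,3])
Positions where it holds: {3} → 1.

1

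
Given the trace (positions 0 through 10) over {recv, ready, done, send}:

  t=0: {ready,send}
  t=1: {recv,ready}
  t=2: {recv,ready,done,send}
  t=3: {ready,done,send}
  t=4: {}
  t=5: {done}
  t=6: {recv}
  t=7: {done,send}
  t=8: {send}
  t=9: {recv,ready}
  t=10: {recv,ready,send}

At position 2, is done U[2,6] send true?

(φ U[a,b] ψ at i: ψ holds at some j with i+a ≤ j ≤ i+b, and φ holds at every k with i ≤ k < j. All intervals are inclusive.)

Does not hold

Need some j in [4,8] with send, and done at every k in [2,j-1].
  j=4: send false.
  j=5: send false.
  j=6: send false.
  j=7: send holds, but done fails at k=4 → not this j.
  j=8: send holds, but done fails at k=4 → not this j.
No j in the window works → until fails.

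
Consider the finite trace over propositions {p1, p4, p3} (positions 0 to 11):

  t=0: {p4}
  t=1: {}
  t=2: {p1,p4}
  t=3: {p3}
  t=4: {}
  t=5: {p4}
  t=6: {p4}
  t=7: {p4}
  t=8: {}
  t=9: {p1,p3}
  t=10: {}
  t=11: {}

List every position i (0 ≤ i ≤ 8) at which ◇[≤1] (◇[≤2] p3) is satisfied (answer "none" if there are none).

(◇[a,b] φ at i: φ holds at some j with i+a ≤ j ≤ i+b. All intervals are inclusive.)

0, 1, 2, 3, 6, 7, 8

Evaluate at each i in [0,8]:
  i=0: ✓ (witness j=1)
  i=1: ✓ (witness j=1)
  i=2: ✓ (witness j=2)
  i=3: ✓ (witness j=3)
  i=4: ✗ (none in [4,5])
  i=5: ✗ (none in [5,6])
  i=6: ✓ (witness j=7)
  i=7: ✓ (witness j=7)
  i=8: ✓ (witness j=8)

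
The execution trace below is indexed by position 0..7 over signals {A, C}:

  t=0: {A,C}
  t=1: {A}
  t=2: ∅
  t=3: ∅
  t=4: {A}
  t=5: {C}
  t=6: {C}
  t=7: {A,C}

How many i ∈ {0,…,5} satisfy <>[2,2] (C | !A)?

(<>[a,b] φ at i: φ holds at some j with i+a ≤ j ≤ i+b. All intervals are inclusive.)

Evaluate at each i in [0,5]:
  i=0: ✓ (witness j=2)
  i=1: ✓ (witness j=3)
  i=2: ✗ (none in [4,4])
  i=3: ✓ (witness j=5)
  i=4: ✓ (witness j=6)
  i=5: ✓ (witness j=7)
Positions where it holds: {0, 1, 3, 4, 5} → 5.

5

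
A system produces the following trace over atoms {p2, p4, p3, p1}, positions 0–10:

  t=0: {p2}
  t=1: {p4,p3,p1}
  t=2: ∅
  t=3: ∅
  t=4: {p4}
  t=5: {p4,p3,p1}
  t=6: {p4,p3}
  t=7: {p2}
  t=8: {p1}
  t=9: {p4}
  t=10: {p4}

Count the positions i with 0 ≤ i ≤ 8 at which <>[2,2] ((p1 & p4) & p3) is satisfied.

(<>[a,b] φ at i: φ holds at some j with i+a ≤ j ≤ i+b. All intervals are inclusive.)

Evaluate at each i in [0,8]:
  i=0: ✗ (none in [2,2])
  i=1: ✗ (none in [3,3])
  i=2: ✗ (none in [4,4])
  i=3: ✓ (witness j=5)
  i=4: ✗ (none in [6,6])
  i=5: ✗ (none in [7,7])
  i=6: ✗ (none in [8,8])
  i=7: ✗ (none in [9,9])
  i=8: ✗ (none in [10,10])
Positions where it holds: {3} → 1.

1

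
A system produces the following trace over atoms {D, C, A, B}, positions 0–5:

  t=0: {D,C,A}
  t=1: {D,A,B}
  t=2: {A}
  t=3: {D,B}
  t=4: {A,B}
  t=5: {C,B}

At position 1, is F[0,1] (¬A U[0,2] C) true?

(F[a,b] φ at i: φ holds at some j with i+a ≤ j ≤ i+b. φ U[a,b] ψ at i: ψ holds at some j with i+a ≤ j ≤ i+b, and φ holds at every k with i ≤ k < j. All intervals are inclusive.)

Check (¬A U[0,2] C) at each j in [1,2]:
  j=1: fails
  j=2: fails
No position in the window satisfies it → formula fails.

False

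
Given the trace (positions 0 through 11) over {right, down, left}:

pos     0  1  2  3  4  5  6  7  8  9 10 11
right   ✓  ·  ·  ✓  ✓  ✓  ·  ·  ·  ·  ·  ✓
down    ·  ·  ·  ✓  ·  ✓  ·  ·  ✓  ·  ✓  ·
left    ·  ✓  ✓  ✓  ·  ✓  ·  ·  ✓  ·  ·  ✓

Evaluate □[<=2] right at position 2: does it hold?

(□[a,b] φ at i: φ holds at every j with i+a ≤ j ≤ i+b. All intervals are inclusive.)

Check right at every j in [2,4]:
  j=2: false
  j=3: true
  j=4: true
Fails at j=2 → formula fails.

No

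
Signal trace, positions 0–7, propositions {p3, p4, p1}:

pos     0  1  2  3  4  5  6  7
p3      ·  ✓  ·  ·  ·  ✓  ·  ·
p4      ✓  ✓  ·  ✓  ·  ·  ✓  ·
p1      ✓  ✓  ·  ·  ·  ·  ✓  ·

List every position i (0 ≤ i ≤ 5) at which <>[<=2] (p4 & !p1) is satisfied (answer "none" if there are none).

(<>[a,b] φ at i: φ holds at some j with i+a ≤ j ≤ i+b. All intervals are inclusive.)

1, 2, 3

Evaluate at each i in [0,5]:
  i=0: ✗ (none in [0,2])
  i=1: ✓ (witness j=3)
  i=2: ✓ (witness j=3)
  i=3: ✓ (witness j=3)
  i=4: ✗ (none in [4,6])
  i=5: ✗ (none in [5,7])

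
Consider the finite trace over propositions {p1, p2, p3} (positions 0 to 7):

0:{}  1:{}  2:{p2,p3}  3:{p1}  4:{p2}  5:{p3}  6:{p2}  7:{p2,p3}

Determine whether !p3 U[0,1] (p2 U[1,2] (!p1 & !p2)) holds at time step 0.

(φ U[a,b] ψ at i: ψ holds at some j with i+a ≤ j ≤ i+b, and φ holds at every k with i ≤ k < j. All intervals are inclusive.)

Does not hold

Need some j in [0,1] with (p2 U[1,2] (!p1 & !p2)), and !p3 at every k in [0,j-1].
  j=0: (p2 U[1,2] (!p1 & !p2)) — fails.
  j=1: (p2 U[1,2] (!p1 & !p2)) — fails.
No j in the window works → until fails.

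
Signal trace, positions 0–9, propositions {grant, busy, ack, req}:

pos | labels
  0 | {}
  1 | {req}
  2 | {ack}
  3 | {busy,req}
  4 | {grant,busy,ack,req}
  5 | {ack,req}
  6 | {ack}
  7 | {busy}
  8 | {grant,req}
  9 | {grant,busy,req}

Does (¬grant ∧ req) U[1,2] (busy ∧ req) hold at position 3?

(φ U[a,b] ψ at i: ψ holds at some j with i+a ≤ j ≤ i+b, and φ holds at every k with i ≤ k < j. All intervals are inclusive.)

Need some j in [4,5] with (busy ∧ req), and (¬grant ∧ req) at every k in [3,j-1].
  j=4: (busy ∧ req) holds; (¬grant ∧ req) holds at every k in [3,3] → satisfied.

Holds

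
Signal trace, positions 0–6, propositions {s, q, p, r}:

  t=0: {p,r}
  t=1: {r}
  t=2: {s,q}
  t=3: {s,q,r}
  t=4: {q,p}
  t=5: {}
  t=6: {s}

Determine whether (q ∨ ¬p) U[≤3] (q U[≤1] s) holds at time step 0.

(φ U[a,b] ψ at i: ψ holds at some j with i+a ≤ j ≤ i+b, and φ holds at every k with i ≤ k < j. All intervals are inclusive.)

Need some j in [0,3] with (q U[≤1] s), and (q ∨ ¬p) at every k in [0,j-1].
  j=0: (q U[≤1] s) — fails.
  j=1: (q U[≤1] s) — fails.
  j=2: (q U[≤1] s) holds, but (q ∨ ¬p) fails at k=0 → not this j.
  j=3: (q U[≤1] s) holds, but (q ∨ ¬p) fails at k=0 → not this j.
No j in the window works → until fails.

False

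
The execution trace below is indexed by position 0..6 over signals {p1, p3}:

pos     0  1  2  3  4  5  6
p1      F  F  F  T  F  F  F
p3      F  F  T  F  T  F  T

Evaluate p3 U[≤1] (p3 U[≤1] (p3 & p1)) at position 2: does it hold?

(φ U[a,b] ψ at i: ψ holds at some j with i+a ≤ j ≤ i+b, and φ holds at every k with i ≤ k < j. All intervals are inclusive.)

Need some j in [2,3] with (p3 U[≤1] (p3 & p1)), and p3 at every k in [2,j-1].
  j=2: (p3 U[≤1] (p3 & p1)) — fails.
  j=3: (p3 U[≤1] (p3 & p1)) — fails.
No j in the window works → until fails.

False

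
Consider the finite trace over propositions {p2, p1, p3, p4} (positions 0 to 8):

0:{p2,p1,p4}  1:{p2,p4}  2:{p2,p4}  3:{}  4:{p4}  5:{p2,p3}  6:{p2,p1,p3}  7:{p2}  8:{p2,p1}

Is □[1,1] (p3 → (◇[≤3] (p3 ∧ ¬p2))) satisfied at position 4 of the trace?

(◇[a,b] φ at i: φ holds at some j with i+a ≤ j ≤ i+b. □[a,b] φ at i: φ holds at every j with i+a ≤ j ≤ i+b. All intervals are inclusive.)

Check (p3 → (◇[≤3] (p3 ∧ ¬p2))) at every j in [5,5]:
  j=5: antecedent true; consequent fails (none in [5,8]) → ✗
Fails at j=5 → formula fails.

No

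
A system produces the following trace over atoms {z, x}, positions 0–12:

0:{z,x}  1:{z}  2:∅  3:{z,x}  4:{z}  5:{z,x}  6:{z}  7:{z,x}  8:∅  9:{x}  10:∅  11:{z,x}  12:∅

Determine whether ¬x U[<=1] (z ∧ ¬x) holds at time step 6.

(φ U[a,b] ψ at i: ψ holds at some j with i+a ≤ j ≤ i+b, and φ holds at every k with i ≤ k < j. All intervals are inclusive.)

Need some j in [6,7] with (z ∧ ¬x), and ¬x at every k in [6,j-1].
  j=6: (z ∧ ¬x) holds; no prefix to check → satisfied.

Holds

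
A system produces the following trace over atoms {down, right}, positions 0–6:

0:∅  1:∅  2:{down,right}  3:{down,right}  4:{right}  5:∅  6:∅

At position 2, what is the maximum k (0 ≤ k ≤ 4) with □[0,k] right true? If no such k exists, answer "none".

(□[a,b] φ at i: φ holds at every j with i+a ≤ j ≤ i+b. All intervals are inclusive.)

2

right must hold from j=2 onward; find where it first fails.
  j=2: holds
  j=3: holds
  j=4: holds
  j=5: fails
Holds on [2,4], so largest k = 2.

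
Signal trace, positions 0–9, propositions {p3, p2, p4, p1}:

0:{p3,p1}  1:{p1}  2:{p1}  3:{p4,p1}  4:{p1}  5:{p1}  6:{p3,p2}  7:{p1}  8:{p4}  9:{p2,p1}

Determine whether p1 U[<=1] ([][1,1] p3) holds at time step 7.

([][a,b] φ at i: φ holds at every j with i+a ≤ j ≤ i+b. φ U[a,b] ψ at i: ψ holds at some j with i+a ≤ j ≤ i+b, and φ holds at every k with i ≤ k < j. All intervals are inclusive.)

Need some j in [7,8] with [][1,1] p3, and p1 at every k in [7,j-1].
  j=7: [][1,1] p3 — fails at 8.
  j=8: [][1,1] p3 — fails at 9.
No j in the window works → until fails.

Does not hold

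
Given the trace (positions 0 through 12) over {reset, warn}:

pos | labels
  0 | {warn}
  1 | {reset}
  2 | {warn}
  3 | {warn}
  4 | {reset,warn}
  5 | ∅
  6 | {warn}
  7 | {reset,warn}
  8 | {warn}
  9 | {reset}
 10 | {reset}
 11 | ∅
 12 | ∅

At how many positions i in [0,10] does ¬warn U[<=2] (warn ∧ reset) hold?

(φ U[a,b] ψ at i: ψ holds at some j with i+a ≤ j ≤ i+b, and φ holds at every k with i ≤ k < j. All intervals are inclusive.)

Evaluate at each i in [0,10]:
  i=0: ✗ (no rhs in [0,2])
  i=1: ✗ (no rhs in [1,3])
  i=2: ✗ (lhs fails at k=2 before rhs at j=4)
  i=3: ✗ (lhs fails at k=3 before rhs at j=4)
  i=4: ✓ (rhs at j=4)
  i=5: ✗ (lhs fails at k=6 before rhs at j=7)
  i=6: ✗ (lhs fails at k=6 before rhs at j=7)
  i=7: ✓ (rhs at j=7)
  i=8: ✗ (no rhs in [8,10])
  i=9: ✗ (no rhs in [9,11])
  i=10: ✗ (no rhs in [10,12])
Positions where it holds: {4, 7} → 2.

2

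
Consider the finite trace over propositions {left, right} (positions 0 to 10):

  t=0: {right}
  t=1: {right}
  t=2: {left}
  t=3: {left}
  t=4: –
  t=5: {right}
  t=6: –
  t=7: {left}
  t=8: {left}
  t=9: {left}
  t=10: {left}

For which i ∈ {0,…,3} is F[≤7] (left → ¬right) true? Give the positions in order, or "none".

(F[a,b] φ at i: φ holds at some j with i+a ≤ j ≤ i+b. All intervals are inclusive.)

Evaluate at each i in [0,3]:
  i=0: ✓ (witness j=0)
  i=1: ✓ (witness j=1)
  i=2: ✓ (witness j=2)
  i=3: ✓ (witness j=3)

0, 1, 2, 3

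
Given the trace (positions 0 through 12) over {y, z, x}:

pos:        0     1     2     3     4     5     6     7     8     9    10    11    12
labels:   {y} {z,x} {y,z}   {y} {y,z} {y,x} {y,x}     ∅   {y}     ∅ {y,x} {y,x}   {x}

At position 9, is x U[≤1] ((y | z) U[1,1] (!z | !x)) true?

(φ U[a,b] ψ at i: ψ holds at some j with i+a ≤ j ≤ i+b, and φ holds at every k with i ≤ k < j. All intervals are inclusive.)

Need some j in [9,10] with ((y | z) U[1,1] (!z | !x)), and x at every k in [9,j-1].
  j=9: ((y | z) U[1,1] (!z | !x)) — fails.
  j=10: ((y | z) U[1,1] (!z | !x)) holds, but x fails at k=9 → not this j.
No j in the window works → until fails.

No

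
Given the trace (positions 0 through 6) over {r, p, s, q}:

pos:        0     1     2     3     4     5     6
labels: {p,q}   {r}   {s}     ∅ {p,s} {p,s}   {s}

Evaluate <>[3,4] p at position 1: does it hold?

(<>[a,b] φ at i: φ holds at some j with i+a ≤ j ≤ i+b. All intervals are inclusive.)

Check p at each j in [4,5]:
  j=4: true
  j=5: true
Found at j=4 → formula holds.

True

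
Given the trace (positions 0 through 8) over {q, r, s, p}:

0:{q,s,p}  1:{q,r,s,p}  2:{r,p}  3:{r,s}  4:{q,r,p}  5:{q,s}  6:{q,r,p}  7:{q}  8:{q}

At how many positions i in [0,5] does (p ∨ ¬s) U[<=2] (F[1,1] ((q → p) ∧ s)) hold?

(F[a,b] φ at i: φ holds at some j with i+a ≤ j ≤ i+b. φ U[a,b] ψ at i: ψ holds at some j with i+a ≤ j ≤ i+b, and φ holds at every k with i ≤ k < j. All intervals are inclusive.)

Evaluate at each i in [0,5]:
  i=0: ✓ (rhs at j=0)
  i=1: ✓ (rhs at j=2; lhs holds on [1,1])
  i=2: ✓ (rhs at j=2)
  i=3: ✗ (no rhs in [3,5])
  i=4: ✗ (no rhs in [4,6])
  i=5: ✗ (no rhs in [5,7])
Positions where it holds: {0, 1, 2} → 3.

3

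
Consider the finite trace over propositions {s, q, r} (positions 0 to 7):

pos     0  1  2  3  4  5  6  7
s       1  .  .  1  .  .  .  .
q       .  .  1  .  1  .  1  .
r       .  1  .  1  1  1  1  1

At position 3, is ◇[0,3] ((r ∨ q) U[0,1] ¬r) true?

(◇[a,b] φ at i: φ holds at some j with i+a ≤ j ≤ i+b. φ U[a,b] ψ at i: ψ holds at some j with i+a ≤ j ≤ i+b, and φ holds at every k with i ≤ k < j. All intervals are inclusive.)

Check ((r ∨ q) U[0,1] ¬r) at each j in [3,6]:
  j=3: fails
  j=4: fails
  j=5: fails
  j=6: fails
No position in the window satisfies it → formula fails.

Does not hold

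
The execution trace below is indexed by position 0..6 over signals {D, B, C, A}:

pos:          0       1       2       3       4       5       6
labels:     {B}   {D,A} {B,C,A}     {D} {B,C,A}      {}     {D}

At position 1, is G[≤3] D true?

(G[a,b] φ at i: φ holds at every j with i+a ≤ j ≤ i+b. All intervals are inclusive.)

Check D at every j in [1,4]:
  j=1: true
  j=2: false
  j=3: true
  j=4: false
Fails at j=2 → formula fails.

Does not hold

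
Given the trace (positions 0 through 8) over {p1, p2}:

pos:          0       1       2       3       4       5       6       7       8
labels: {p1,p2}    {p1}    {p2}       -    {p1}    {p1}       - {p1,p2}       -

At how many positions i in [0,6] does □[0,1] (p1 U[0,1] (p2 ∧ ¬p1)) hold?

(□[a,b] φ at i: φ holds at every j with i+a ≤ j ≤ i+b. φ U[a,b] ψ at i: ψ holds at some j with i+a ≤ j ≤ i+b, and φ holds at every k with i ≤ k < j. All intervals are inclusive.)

Evaluate at each i in [0,6]:
  i=0: ✗ (fails at j=0)
  i=1: ✓ (all of [1,2])
  i=2: ✗ (fails at j=3)
  i=3: ✗ (fails at j=3)
  i=4: ✗ (fails at j=4)
  i=5: ✗ (fails at j=5)
  i=6: ✗ (fails at j=6)
Positions where it holds: {1} → 1.

1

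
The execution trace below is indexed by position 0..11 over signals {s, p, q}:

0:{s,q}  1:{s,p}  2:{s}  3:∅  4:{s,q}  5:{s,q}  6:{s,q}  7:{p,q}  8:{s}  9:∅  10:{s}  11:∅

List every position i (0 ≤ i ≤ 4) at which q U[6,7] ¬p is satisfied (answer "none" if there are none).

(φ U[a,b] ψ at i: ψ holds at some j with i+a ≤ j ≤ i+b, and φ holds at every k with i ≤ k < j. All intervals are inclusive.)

Evaluate at each i in [0,4]:
  i=0: ✗ (lhs fails at k=1 before rhs at j=6)
  i=1: ✗ (lhs fails at k=1 before rhs at j=8)
  i=2: ✗ (lhs fails at k=2 before rhs at j=8)
  i=3: ✗ (lhs fails at k=3 before rhs at j=9)
  i=4: ✗ (lhs fails at k=8 before rhs at j=10)

none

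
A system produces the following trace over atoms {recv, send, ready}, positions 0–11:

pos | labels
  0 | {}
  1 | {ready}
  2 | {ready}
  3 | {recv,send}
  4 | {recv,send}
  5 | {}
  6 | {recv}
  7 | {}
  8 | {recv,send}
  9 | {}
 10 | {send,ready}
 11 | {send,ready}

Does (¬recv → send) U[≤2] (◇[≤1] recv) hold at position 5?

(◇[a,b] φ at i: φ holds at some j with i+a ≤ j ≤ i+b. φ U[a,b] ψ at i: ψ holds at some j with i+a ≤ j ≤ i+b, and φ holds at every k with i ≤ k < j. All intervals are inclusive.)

Yes

Need some j in [5,7] with ◇[≤1] recv, and (¬recv → send) at every k in [5,j-1].
  j=5: ◇[≤1] recv holds; no prefix to check → satisfied.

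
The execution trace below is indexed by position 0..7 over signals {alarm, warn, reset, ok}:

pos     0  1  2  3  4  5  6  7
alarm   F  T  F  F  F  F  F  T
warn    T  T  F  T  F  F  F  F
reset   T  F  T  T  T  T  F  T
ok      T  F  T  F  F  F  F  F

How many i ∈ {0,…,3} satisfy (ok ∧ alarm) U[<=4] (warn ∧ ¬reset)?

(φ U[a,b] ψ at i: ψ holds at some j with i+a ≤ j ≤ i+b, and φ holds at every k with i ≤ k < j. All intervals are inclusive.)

1

Evaluate at each i in [0,3]:
  i=0: ✗ (lhs fails at k=0 before rhs at j=1)
  i=1: ✓ (rhs at j=1)
  i=2: ✗ (no rhs in [2,6])
  i=3: ✗ (no rhs in [3,7])
Positions where it holds: {1} → 1.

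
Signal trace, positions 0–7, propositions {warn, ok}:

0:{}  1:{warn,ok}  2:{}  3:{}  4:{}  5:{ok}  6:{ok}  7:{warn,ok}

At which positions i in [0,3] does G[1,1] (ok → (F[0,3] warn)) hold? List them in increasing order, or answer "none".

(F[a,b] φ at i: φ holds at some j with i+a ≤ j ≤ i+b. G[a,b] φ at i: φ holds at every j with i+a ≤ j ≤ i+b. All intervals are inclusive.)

0, 1, 2, 3

Evaluate at each i in [0,3]:
  i=0: ✓ (all of [1,1])
  i=1: ✓ (all of [2,2])
  i=2: ✓ (all of [3,3])
  i=3: ✓ (all of [4,4])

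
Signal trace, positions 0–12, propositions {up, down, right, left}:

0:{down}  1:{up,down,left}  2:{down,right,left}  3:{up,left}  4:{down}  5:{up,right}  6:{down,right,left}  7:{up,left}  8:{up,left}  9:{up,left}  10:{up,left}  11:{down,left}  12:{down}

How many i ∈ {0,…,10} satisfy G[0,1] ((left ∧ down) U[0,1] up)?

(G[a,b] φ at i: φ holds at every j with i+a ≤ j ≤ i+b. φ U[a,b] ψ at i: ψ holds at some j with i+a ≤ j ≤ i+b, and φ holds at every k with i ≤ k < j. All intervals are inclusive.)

7

Evaluate at each i in [0,10]:
  i=0: ✗ (fails at j=0)
  i=1: ✓ (all of [1,2])
  i=2: ✓ (all of [2,3])
  i=3: ✗ (fails at j=4)
  i=4: ✗ (fails at j=4)
  i=5: ✓ (all of [5,6])
  i=6: ✓ (all of [6,7])
  i=7: ✓ (all of [7,8])
  i=8: ✓ (all of [8,9])
  i=9: ✓ (all of [9,10])
  i=10: ✗ (fails at j=11)
Positions where it holds: {1, 2, 5, 6, 7, 8, 9} → 7.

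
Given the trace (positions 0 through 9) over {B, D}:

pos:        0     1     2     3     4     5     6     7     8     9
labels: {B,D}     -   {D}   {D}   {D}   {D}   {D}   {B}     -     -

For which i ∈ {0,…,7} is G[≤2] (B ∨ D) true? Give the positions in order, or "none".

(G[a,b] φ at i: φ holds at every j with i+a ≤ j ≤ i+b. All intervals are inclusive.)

Evaluate at each i in [0,7]:
  i=0: ✗ (fails at j=1)
  i=1: ✗ (fails at j=1)
  i=2: ✓ (all of [2,4])
  i=3: ✓ (all of [3,5])
  i=4: ✓ (all of [4,6])
  i=5: ✓ (all of [5,7])
  i=6: ✗ (fails at j=8)
  i=7: ✗ (fails at j=8)

2, 3, 4, 5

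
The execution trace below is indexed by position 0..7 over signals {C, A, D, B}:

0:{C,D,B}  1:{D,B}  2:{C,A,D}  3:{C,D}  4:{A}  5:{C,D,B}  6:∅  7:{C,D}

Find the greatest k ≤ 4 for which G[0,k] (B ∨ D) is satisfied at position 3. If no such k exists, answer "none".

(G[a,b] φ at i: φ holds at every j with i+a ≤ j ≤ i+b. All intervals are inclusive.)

0

(B ∨ D) must hold from j=3 onward; find where it first fails.
  j=3: holds
  j=4: fails
Holds on [3,3], so largest k = 0.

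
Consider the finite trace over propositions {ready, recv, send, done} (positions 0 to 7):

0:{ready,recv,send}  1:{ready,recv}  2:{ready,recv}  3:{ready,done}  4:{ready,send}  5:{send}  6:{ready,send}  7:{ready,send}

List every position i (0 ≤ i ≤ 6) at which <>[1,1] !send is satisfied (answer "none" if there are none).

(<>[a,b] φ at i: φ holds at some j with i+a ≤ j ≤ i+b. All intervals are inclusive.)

Evaluate at each i in [0,6]:
  i=0: ✓ (witness j=1)
  i=1: ✓ (witness j=2)
  i=2: ✓ (witness j=3)
  i=3: ✗ (none in [4,4])
  i=4: ✗ (none in [5,5])
  i=5: ✗ (none in [6,6])
  i=6: ✗ (none in [7,7])

0, 1, 2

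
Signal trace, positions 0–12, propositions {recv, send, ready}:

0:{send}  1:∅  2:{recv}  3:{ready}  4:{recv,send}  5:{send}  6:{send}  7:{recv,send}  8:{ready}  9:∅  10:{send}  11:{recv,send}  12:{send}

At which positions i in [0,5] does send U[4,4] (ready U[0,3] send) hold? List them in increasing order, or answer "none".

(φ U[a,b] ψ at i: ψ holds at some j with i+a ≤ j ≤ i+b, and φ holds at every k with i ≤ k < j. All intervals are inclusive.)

Evaluate at each i in [0,5]:
  i=0: ✗ (lhs fails at k=1 before rhs at j=4)
  i=1: ✗ (lhs fails at k=1 before rhs at j=5)
  i=2: ✗ (lhs fails at k=2 before rhs at j=6)
  i=3: ✗ (lhs fails at k=3 before rhs at j=7)
  i=4: ✗ (no rhs in [8,8])
  i=5: ✗ (no rhs in [9,9])

none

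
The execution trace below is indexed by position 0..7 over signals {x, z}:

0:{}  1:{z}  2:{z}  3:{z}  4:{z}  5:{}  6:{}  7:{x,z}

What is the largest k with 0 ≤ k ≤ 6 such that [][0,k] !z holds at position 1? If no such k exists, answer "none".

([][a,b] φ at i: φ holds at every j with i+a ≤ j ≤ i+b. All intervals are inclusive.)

!z must hold from j=1 onward; find where it first fails.
  j=1: fails → no k works.

none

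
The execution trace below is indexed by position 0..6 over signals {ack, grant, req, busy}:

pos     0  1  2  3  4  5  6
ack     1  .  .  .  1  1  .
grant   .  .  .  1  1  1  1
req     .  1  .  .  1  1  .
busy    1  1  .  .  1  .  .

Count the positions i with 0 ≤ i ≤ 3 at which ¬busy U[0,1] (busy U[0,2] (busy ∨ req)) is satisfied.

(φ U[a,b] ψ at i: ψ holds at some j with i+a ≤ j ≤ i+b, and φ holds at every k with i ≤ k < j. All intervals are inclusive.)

3

Evaluate at each i in [0,3]:
  i=0: ✓ (rhs at j=0)
  i=1: ✓ (rhs at j=1)
  i=2: ✗ (no rhs in [2,3])
  i=3: ✓ (rhs at j=4; lhs holds on [3,3])
Positions where it holds: {0, 1, 3} → 3.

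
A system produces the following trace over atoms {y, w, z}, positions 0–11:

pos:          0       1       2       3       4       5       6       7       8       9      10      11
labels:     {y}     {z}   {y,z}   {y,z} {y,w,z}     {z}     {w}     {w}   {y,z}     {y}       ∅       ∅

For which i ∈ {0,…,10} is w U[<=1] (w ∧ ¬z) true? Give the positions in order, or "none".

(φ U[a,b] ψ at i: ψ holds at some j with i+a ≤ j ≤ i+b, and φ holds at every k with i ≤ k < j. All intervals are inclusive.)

6, 7

Evaluate at each i in [0,10]:
  i=0: ✗ (no rhs in [0,1])
  i=1: ✗ (no rhs in [1,2])
  i=2: ✗ (no rhs in [2,3])
  i=3: ✗ (no rhs in [3,4])
  i=4: ✗ (no rhs in [4,5])
  i=5: ✗ (lhs fails at k=5 before rhs at j=6)
  i=6: ✓ (rhs at j=6)
  i=7: ✓ (rhs at j=7)
  i=8: ✗ (no rhs in [8,9])
  i=9: ✗ (no rhs in [9,10])
  i=10: ✗ (no rhs in [10,11])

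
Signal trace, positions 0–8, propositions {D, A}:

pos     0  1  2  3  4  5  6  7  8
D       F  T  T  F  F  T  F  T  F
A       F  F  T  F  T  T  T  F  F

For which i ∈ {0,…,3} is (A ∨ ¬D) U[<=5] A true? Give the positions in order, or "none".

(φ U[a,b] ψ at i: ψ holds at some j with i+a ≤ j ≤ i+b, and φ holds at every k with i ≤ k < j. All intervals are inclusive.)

Evaluate at each i in [0,3]:
  i=0: ✗ (lhs fails at k=1 before rhs at j=2)
  i=1: ✗ (lhs fails at k=1 before rhs at j=2)
  i=2: ✓ (rhs at j=2)
  i=3: ✓ (rhs at j=4; lhs holds on [3,3])

2, 3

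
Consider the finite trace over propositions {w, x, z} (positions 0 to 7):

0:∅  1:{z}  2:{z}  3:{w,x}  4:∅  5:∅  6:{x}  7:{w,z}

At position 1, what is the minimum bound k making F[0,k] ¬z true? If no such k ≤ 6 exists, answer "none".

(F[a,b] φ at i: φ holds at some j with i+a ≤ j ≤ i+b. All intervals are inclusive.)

2

Scan j = 1,2,… for ¬z:
  j=1: fails
  j=2: fails
  j=3: holds
First hit at j=3, so smallest k = 3-1 = 2.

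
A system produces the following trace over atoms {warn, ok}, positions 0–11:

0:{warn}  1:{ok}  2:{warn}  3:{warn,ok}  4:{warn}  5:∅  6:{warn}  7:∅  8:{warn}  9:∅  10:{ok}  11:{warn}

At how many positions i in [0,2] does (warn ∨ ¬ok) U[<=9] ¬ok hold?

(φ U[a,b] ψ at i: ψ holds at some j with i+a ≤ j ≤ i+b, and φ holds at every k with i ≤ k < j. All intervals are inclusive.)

2

Evaluate at each i in [0,2]:
  i=0: ✓ (rhs at j=0)
  i=1: ✗ (lhs fails at k=1 before rhs at j=2)
  i=2: ✓ (rhs at j=2)
Positions where it holds: {0, 2} → 2.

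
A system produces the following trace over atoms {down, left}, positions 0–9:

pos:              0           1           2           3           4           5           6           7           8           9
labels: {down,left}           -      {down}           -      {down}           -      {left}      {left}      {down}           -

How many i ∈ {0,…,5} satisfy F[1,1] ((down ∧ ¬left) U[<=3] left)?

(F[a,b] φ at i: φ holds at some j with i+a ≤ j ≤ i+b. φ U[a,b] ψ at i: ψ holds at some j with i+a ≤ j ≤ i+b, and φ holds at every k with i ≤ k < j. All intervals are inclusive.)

1

Evaluate at each i in [0,5]:
  i=0: ✗ (none in [1,1])
  i=1: ✗ (none in [2,2])
  i=2: ✗ (none in [3,3])
  i=3: ✗ (none in [4,4])
  i=4: ✗ (none in [5,5])
  i=5: ✓ (witness j=6)
Positions where it holds: {5} → 1.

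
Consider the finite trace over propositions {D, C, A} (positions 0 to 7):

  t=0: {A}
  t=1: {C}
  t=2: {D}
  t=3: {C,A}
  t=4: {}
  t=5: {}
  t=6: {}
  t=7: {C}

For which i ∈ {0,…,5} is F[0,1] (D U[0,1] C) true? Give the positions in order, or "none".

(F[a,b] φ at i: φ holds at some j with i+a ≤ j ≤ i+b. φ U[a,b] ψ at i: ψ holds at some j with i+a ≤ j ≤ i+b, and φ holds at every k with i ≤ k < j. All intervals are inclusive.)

0, 1, 2, 3

Evaluate at each i in [0,5]:
  i=0: ✓ (witness j=1)
  i=1: ✓ (witness j=1)
  i=2: ✓ (witness j=2)
  i=3: ✓ (witness j=3)
  i=4: ✗ (none in [4,5])
  i=5: ✗ (none in [5,6])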